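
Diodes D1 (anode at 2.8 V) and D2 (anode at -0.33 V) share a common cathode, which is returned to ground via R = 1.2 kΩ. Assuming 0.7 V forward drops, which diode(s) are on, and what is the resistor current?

Assume both conduct. Then node N would need to be at both 2.8−0.7 = 2.1 V and -0.33−0.7 = -1.03 V, which is impossible.
Assume only D1 conducts: V_N = 2.8 − 0.7 = 2.1 V, so I_R = 2.1/1.2 = 1.75 mA.
Check D2: its anode-to-cathode voltage is -0.33 − 2.1 = -2.43 V < 0.7 V, so it is off. The assumption is consistent.

Only D1 conducts; I_R ≈ 1.7 mA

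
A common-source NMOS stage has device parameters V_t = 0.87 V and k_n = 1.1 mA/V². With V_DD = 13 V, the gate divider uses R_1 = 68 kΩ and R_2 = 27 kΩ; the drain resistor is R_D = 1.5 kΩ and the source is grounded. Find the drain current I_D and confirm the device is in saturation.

I_D ≈ 4.4 mA

V_G = V_DD·R_2/(R_1+R_2) = 13×27/95 = 3.69 V. With the source grounded, V_GS = V_G = 3.69 V.
Assume saturation: I_D = (k_n/2)(V_GS − V_t)² = (1.1/2)×(3.69 − 0.87)² = 0.55×2.82² = 4.39 mA.
V_DS = V_DD − I_D·R_D = 13 − 4.39×1.5 = 6.42 V.
Saturation requires V_DS ≥ V_GS − V_t = 2.82 V; 6.42 ≥ 2.82 ✓.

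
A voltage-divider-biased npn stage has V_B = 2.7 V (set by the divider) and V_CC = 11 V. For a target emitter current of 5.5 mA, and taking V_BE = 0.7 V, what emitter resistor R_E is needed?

R_E ≈ 0.36 kΩ

V_E = V_B − V_BE = 2.7 − 0.7 = 2 V.
R_E = V_E / I_E = 2 / 5.5 = 0.364 kΩ.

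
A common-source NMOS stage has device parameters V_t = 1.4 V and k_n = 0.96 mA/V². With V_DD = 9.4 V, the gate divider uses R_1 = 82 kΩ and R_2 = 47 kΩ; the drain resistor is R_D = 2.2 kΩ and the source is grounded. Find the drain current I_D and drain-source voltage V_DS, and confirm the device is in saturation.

V_G = V_DD·R_2/(R_1+R_2) = 9.4×47/129 = 3.42 V. With the source grounded, V_GS = V_G = 3.42 V.
Assume saturation: I_D = (k_n/2)(V_GS − V_t)² = (0.96/2)×(3.42 − 1.4)² = 0.48×2.02² = 1.97 mA.
V_DS = V_DD − I_D·R_D = 9.4 − 1.97×2.2 = 5.07 V.
Saturation requires V_DS ≥ V_GS − V_t = 2.02 V; 5.07 ≥ 2.02 ✓.

I_D ≈ 2 mA, V_DS ≈ 5.1 V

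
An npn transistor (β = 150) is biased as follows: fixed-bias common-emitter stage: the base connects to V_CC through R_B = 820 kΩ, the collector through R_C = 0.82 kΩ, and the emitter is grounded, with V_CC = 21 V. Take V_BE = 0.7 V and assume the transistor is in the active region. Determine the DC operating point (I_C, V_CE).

I_C ≈ 3.7 mA, V_CE ≈ 18 V

Base loop: V_CC = I_B·R_B + V_BE, so I_B = (21 − 0.7)/820 kΩ = 0.0248 mA.
In the active region I_C = β·I_B = 150 × 0.0248 = 3.71 mA.
Collector loop: V_CE = V_CC − I_C·R_C = 21 − 3.71×0.82 = 18 V.
Since V_CE = 18 V > V_CE(sat) ≈ 0.2 V, the transistor is in the active region as assumed.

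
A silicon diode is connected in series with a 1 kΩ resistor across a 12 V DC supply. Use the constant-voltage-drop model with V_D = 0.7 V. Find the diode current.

KVL around the loop: 12 = V_D + I·R = 0.7 + I × 1 kΩ.
So I = (12 − 0.7) / 1 kΩ = 11.3 / 1 = 11.3 mA.

I ≈ 11 mA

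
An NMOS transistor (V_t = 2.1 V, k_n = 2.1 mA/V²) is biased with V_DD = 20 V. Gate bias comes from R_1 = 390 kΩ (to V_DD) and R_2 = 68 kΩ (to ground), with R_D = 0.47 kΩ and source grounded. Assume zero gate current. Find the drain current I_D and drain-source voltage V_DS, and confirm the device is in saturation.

I_D ≈ 0.79 mA, V_DS ≈ 20 V

V_G = V_DD·R_2/(R_1+R_2) = 20×68/458 = 2.97 V. With the source grounded, V_GS = V_G = 2.97 V.
Assume saturation: I_D = (k_n/2)(V_GS − V_t)² = (2.1/2)×(2.97 − 2.1)² = 1.05×0.869² = 0.794 mA.
V_DS = V_DD − I_D·R_D = 20 − 0.794×0.47 = 19.6 V.
Saturation requires V_DS ≥ V_GS − V_t = 0.869 V; 19.6 ≥ 0.869 ✓.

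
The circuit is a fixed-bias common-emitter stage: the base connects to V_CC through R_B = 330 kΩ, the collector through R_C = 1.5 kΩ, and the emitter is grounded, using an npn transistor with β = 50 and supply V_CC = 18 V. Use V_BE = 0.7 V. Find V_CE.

V_CE ≈ 14 V

Base loop: V_CC = I_B·R_B + V_BE, so I_B = (18 − 0.7)/330 kΩ = 0.0524 mA.
In the active region I_C = β·I_B = 50 × 0.0524 = 2.62 mA.
Collector loop: V_CE = V_CC − I_C·R_C = 18 − 2.62×1.5 = 14.1 V.
Since V_CE = 14.1 V > V_CE(sat) ≈ 0.2 V, the transistor is in the active region as assumed.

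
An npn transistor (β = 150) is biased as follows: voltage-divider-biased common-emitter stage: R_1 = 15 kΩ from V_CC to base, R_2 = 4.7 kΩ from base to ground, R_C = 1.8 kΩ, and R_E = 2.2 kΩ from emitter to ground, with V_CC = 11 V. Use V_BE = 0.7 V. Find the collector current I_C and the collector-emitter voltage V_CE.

I_C ≈ 0.86 mA, V_CE ≈ 7.5 V

Thevenize the base divider: V_Th = V_CC·R_2/(R_1+R_2) = 11×4.7/19.7 = 2.62 V, R_Th = R_1‖R_2 = 3.58 kΩ.
Base-emitter loop: V_Th = I_B·R_Th + V_BE + (β+1)I_B·R_E, so I_B = (2.62 − 0.7) / (3.58 + 151×2.2) = 0.00573 mA.
I_C = β·I_B = 150×0.00573 = 0.86 mA, and I_E = (β+1)I_B = 0.865 mA.
V_CE = V_CC − I_C·R_C − I_E·R_E = 11 − 0.86×1.8 − 0.865×2.2 = 7.55 V.
V_CE = 7.55 V > 0.2 V confirms active-region operation.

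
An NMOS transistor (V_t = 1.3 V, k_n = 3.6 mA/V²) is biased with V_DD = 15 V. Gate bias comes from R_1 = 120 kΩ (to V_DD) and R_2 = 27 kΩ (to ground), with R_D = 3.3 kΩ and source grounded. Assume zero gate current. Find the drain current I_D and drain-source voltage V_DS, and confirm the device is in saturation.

V_G = V_DD·R_2/(R_1+R_2) = 15×27/147 = 2.76 V. With the source grounded, V_GS = V_G = 2.76 V.
Assume saturation: I_D = (k_n/2)(V_GS − V_t)² = (3.6/2)×(2.76 − 1.3)² = 1.8×1.46² = 3.81 mA.
V_DS = V_DD − I_D·R_D = 15 − 3.81×3.3 = 2.42 V.
Saturation requires V_DS ≥ V_GS − V_t = 1.46 V; 2.42 ≥ 1.46 ✓.

I_D ≈ 3.8 mA, V_DS ≈ 2.4 V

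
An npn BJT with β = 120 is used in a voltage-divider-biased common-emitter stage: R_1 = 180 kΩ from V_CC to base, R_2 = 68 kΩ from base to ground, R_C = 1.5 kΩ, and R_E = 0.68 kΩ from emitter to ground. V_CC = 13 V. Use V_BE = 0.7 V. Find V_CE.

Thevenize the base divider: V_Th = V_CC·R_2/(R_1+R_2) = 13×68/248 = 3.56 V, R_Th = R_1‖R_2 = 49.4 kΩ.
Base-emitter loop: V_Th = I_B·R_Th + V_BE + (β+1)I_B·R_E, so I_B = (3.56 − 0.7) / (49.4 + 121×0.68) = 0.0218 mA.
I_C = β·I_B = 120×0.0218 = 2.61 mA, and I_E = (β+1)I_B = 2.63 mA.
V_CE = V_CC − I_C·R_C − I_E·R_E = 13 − 2.61×1.5 − 2.63×0.68 = 7.29 V.
V_CE = 7.29 V > 0.2 V confirms active-region operation.

V_CE ≈ 7.3 V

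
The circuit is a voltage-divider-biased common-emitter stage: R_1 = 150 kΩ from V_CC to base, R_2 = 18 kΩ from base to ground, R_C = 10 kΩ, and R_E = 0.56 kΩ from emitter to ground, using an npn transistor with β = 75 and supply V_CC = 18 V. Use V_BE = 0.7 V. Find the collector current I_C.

I_C ≈ 1.6 mA

Thevenize the base divider: V_Th = V_CC·R_2/(R_1+R_2) = 18×18/168 = 1.93 V, R_Th = R_1‖R_2 = 16.1 kΩ.
Base-emitter loop: V_Th = I_B·R_Th + V_BE + (β+1)I_B·R_E, so I_B = (1.93 − 0.7) / (16.1 + 76×0.56) = 0.021 mA.
I_C = β·I_B = 75×0.021 = 1.57 mA, and I_E = (β+1)I_B = 1.59 mA.
V_CE = V_CC − I_C·R_C − I_E·R_E = 18 − 1.57×10 − 1.59×0.56 = 1.39 V.
V_CE = 1.39 V > 0.2 V confirms active-region operation.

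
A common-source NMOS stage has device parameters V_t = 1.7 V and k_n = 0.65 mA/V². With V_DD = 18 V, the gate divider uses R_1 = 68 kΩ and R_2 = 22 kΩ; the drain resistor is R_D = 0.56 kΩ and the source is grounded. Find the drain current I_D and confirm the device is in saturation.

I_D ≈ 2.4 mA

V_G = V_DD·R_2/(R_1+R_2) = 18×22/90 = 4.4 V. With the source grounded, V_GS = V_G = 4.4 V.
Assume saturation: I_D = (k_n/2)(V_GS − V_t)² = (0.65/2)×(4.4 − 1.7)² = 0.325×2.7² = 2.37 mA.
V_DS = V_DD − I_D·R_D = 18 − 2.37×0.56 = 16.7 V.
Saturation requires V_DS ≥ V_GS − V_t = 2.7 V; 16.7 ≥ 2.7 ✓.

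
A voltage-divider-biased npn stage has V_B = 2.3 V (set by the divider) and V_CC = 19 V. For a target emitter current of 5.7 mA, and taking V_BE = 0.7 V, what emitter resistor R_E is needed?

R_E ≈ 0.28 kΩ

V_E = V_B − V_BE = 2.3 − 0.7 = 1.6 V.
R_E = V_E / I_E = 1.6 / 5.7 = 0.281 kΩ.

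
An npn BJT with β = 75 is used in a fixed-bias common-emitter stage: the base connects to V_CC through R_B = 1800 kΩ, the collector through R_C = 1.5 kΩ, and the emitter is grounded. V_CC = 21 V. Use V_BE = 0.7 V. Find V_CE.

V_CE ≈ 20 V

Base loop: V_CC = I_B·R_B + V_BE, so I_B = (21 − 0.7)/1800 kΩ = 0.0113 mA.
In the active region I_C = β·I_B = 75 × 0.0113 = 0.846 mA.
Collector loop: V_CE = V_CC − I_C·R_C = 21 − 0.846×1.5 = 19.7 V.
Since V_CE = 19.7 V > V_CE(sat) ≈ 0.2 V, the transistor is in the active region as assumed.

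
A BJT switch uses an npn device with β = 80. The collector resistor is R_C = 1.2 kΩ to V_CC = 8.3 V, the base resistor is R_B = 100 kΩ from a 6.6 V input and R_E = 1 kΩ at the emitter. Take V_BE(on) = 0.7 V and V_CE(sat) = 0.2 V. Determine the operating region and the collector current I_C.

active; I_C ≈ 2.6 mA

Assume active. Base-emitter loop: I_B = (V_BB − V_BE)/(R_B + (β+1)R_E) = (6.6 − 0.7)/(100 + 81×1) = 0.0326 mA.
I_C = β·I_B = 80×0.0326 = 2.61 mA.
V_CE = V_CC − I_C·R_C − I_E·R_E = 8.3 − 2.61×1.2 − 2.64×1 = 2.53 V > V_CE(sat), so the active-region assumption holds.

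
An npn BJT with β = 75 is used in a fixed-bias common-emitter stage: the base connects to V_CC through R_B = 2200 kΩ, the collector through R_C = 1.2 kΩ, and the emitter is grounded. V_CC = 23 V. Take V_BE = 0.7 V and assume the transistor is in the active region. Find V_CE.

Base loop: V_CC = I_B·R_B + V_BE, so I_B = (23 − 0.7)/2200 kΩ = 0.0101 mA.
In the active region I_C = β·I_B = 75 × 0.0101 = 0.76 mA.
Collector loop: V_CE = V_CC − I_C·R_C = 23 − 0.76×1.2 = 22.1 V.
Since V_CE = 22.1 V > V_CE(sat) ≈ 0.2 V, the transistor is in the active region as assumed.

V_CE ≈ 22 V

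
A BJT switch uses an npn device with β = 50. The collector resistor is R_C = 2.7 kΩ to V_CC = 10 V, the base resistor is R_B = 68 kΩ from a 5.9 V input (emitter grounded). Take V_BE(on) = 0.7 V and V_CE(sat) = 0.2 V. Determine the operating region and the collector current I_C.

saturation; I_C ≈ 3.6 mA

Assume active: I_B = (5.9 − 0.7)/68 = 0.0765 mA, giving I_C = β·I_B = 3.82 mA.
But then V_CE = 10 − 3.82×2.7 = -0.324 V < V_CE(sat) = 0.2 V — impossible in the active region.
So the transistor is saturated. With V_CE = 0.2 V, I_C = (V_CC − 0.2)/R_C = 9.8/2.7 = 3.63 mA.
Check: β·I_B = 3.82 mA > I_C = 3.63 mA, confirming saturation.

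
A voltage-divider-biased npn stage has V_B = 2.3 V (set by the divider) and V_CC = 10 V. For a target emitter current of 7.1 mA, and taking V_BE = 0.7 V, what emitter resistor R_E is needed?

V_E = V_B − V_BE = 2.3 − 0.7 = 1.6 V.
R_E = V_E / I_E = 1.6 / 7.1 = 0.225 kΩ.

R_E ≈ 0.23 kΩ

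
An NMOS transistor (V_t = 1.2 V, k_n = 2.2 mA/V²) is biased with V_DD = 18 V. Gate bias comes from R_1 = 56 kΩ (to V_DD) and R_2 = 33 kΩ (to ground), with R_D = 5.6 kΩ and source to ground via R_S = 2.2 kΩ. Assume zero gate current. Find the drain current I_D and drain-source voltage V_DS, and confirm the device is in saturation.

V_G = V_DD·R_2/(R_1+R_2) = 18×33/89 = 6.67 V.
Assume saturation: I_D = (k_n/2)(V_GS − V_t)² with V_GS = V_G − I_D·R_S = 6.67 − 2.2·I_D.
Substituting gives 5.32·I_D² − 27.5·I_D + 33 = 0, with roots I_D = 1.89 or 3.27 mA.
The root I_D = 3.27 mA gives V_GS = -0.525 V ≤ V_t, so take I_D = 1.89 mA.
Then V_GS = 2.51 V and V_DS = V_DD − I_D(R_D+R_S) = 18 − 1.89×7.8 = 3.24 V.
Saturation requires V_DS ≥ V_GS − V_t = 1.31 V; 3.24 ≥ 1.31 ✓.

I_D ≈ 1.9 mA, V_DS ≈ 3.2 V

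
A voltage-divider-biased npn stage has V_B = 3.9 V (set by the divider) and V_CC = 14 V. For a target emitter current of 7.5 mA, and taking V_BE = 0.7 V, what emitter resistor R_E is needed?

V_E = V_B − V_BE = 3.9 − 0.7 = 3.2 V.
R_E = V_E / I_E = 3.2 / 7.5 = 0.427 kΩ.

R_E ≈ 0.43 kΩ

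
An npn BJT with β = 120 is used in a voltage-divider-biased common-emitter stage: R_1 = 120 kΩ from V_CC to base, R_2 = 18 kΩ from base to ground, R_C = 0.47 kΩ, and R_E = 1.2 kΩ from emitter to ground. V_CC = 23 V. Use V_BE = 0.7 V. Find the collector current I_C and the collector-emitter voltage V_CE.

I_C ≈ 1.7 mA, V_CE ≈ 20 V

Thevenize the base divider: V_Th = V_CC·R_2/(R_1+R_2) = 23×18/138 = 3 V, R_Th = R_1‖R_2 = 15.7 kΩ.
Base-emitter loop: V_Th = I_B·R_Th + V_BE + (β+1)I_B·R_E, so I_B = (3 − 0.7) / (15.7 + 121×1.2) = 0.0143 mA.
I_C = β·I_B = 120×0.0143 = 1.72 mA, and I_E = (β+1)I_B = 1.73 mA.
V_CE = V_CC − I_C·R_C − I_E·R_E = 23 − 1.72×0.47 − 1.73×1.2 = 20.1 V.
V_CE = 20.1 V > 0.2 V confirms active-region operation.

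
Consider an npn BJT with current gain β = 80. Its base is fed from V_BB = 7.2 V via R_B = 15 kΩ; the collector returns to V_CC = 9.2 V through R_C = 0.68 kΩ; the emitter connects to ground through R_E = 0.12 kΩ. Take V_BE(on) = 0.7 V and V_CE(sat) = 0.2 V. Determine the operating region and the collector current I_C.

Assume active: I_B = (7.2 − 0.7)/(15 + 81×0.12) = 0.263 mA, I_C = β·I_B = 21 mA.
Then V_CE = 9.2 − 21×0.68 − 21.3×0.12 = -7.66 V < 0.2 V — the active assumption fails.
Re-solve with V_CE = 0.2 V. KCL at the emitter: V_E/R_E = (V_BB−0.7−V_E)/R_B + (V_CC−0.2−V_E)/R_C, giving V_E = 1.38 V.
I_C = (V_CC − 0.2 − V_E)/R_C = (9 − 1.38)/0.68 = 11.2 mA.
Check: I_B = (6.5 − 1.38)/15 = 0.341 mA, and β·I_B = 27.3 mA > I_C, confirming saturation.

saturation; I_C ≈ 11 mA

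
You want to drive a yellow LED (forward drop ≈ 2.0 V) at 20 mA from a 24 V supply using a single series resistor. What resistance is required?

R ≈ 1.1 kΩ

The resistor drops V_S − V_D = 24 − 2.0 = 22 V at 20 mA.
R = 22 V / 20 mA = 1.1 kΩ.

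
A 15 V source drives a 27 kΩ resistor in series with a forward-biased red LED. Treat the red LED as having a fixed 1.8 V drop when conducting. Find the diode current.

KVL around the loop: 15 = V_D + I·R = 1.8 + I × 27 kΩ.
So I = (15 − 1.8) / 27 kΩ = 13.2 / 27 = 0.489 mA.

I ≈ 0.49 mA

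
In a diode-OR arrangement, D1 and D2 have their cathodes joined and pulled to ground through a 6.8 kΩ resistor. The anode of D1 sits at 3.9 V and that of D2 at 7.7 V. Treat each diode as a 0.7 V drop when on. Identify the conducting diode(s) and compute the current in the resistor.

Only D2 conducts; I_R ≈ 1 mA

Assume both conduct. Then node N would need to be at both 3.9−0.7 = 3.2 V and 7.7−0.7 = 7 V, which is impossible.
Assume only D2 conducts: V_N = 7.7 − 0.7 = 7 V, so I_R = 7/6.8 = 1.03 mA.
Check D1: its anode-to-cathode voltage is 3.9 − 7 = -3.1 V < 0.7 V, so it is off. The assumption is consistent.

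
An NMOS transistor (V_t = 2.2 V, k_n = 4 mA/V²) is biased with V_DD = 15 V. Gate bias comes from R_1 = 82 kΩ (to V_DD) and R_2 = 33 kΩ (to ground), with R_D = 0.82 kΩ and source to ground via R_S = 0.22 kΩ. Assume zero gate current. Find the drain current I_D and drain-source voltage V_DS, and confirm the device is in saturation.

I_D ≈ 3.5 mA, V_DS ≈ 11 V

V_G = V_DD·R_2/(R_1+R_2) = 15×33/115 = 4.3 V.
Assume saturation: I_D = (k_n/2)(V_GS − V_t)² with V_GS = V_G − I_D·R_S = 4.3 − 0.22·I_D.
Substituting gives 0.0968·I_D² − 2.85·I_D + 8.86 = 0, with roots I_D = 3.53 or 25.9 mA.
The root I_D = 25.9 mA gives V_GS = -1.4 V ≤ V_t, so take I_D = 3.53 mA.
Then V_GS = 3.53 V and V_DS = V_DD − I_D(R_D+R_S) = 15 − 3.53×1.04 = 11.3 V.
Saturation requires V_DS ≥ V_GS − V_t = 1.33 V; 11.3 ≥ 1.33 ✓.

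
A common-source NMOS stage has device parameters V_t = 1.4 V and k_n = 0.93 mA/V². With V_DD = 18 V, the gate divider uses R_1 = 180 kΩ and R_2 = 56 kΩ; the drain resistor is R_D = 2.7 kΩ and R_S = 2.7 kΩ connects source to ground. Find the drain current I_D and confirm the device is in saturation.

I_D ≈ 0.63 mA

V_G = V_DD·R_2/(R_1+R_2) = 18×56/236 = 4.27 V.
Assume saturation: I_D = (k_n/2)(V_GS − V_t)² with V_GS = V_G − I_D·R_S = 4.27 − 2.7·I_D.
Substituting gives 3.39·I_D² − 8.21·I_D + 3.83 = 0, with roots I_D = 0.632 or 1.79 mA.
The root I_D = 1.79 mA gives V_GS = -0.562 V ≤ V_t, so take I_D = 0.632 mA.
Then V_GS = 2.57 V and V_DS = V_DD − I_D(R_D+R_S) = 18 − 0.632×5.4 = 14.6 V.
Saturation requires V_DS ≥ V_GS − V_t = 1.17 V; 14.6 ≥ 1.17 ✓.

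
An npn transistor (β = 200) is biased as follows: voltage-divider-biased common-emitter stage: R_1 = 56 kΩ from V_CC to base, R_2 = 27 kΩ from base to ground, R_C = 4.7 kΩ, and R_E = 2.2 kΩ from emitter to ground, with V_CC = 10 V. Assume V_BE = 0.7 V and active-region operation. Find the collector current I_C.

Thevenize the base divider: V_Th = V_CC·R_2/(R_1+R_2) = 10×27/83 = 3.25 V, R_Th = R_1‖R_2 = 18.2 kΩ.
Base-emitter loop: V_Th = I_B·R_Th + V_BE + (β+1)I_B·R_E, so I_B = (3.25 − 0.7) / (18.2 + 201×2.2) = 0.00555 mA.
I_C = β·I_B = 200×0.00555 = 1.11 mA, and I_E = (β+1)I_B = 1.11 mA.
V_CE = V_CC − I_C·R_C − I_E·R_E = 10 − 1.11×4.7 − 1.11×2.2 = 2.34 V.
V_CE = 2.34 V > 0.2 V confirms active-region operation.

I_C ≈ 1.1 mA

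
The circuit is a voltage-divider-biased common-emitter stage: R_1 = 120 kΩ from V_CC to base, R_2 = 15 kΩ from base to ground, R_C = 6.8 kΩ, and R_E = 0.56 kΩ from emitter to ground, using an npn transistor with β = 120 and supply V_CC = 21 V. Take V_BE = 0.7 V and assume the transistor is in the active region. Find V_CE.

Thevenize the base divider: V_Th = V_CC·R_2/(R_1+R_2) = 21×15/135 = 2.33 V, R_Th = R_1‖R_2 = 13.3 kΩ.
Base-emitter loop: V_Th = I_B·R_Th + V_BE + (β+1)I_B·R_E, so I_B = (2.33 − 0.7) / (13.3 + 121×0.56) = 0.0201 mA.
I_C = β·I_B = 120×0.0201 = 2.42 mA, and I_E = (β+1)I_B = 2.44 mA.
V_CE = V_CC − I_C·R_C − I_E·R_E = 21 − 2.42×6.8 − 2.44×0.56 = 3.2 V.
V_CE = 3.2 V > 0.2 V confirms active-region operation.

V_CE ≈ 3.2 V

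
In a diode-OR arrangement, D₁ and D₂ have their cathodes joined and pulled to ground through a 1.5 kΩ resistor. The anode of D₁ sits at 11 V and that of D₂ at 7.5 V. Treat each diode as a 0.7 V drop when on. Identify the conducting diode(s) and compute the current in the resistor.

Only D₁ conducts; I_R ≈ 6.9 mA

Assume both conduct. Then node N would need to be at both 11−0.7 = 10.3 V and 7.5−0.7 = 6.8 V, which is impossible.
Assume only D₁ conducts: V_N = 11 − 0.7 = 10.3 V, so I_R = 10.3/1.5 = 6.87 mA.
Check D₂: its anode-to-cathode voltage is 7.5 − 10.3 = -2.8 V < 0.7 V, so it is off. The assumption is consistent.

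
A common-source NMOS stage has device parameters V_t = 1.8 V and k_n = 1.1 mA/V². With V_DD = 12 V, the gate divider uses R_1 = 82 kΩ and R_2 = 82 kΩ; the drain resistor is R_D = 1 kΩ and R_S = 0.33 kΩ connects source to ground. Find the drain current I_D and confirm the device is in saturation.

V_G = V_DD·R_2/(R_1+R_2) = 12×82/164 = 6 V.
Assume saturation: I_D = (k_n/2)(V_GS − V_t)² with V_GS = V_G − I_D·R_S = 6 − 0.33·I_D.
Substituting gives 0.0599·I_D² − 2.52·I_D + 9.7 = 0, with roots I_D = 4.28 or 37.9 mA.
The root I_D = 37.9 mA gives V_GS = -6.5 V ≤ V_t, so take I_D = 4.28 mA.
Then V_GS = 4.59 V and V_DS = V_DD − I_D(R_D+R_S) = 12 − 4.28×1.33 = 6.31 V.
Saturation requires V_DS ≥ V_GS − V_t = 2.79 V; 6.31 ≥ 2.79 ✓.

I_D ≈ 4.3 mA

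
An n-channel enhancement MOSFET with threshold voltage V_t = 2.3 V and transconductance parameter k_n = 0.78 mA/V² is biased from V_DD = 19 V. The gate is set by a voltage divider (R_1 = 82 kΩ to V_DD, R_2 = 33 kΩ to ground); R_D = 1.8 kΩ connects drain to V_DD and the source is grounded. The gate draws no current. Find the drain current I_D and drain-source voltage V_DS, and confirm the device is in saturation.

I_D ≈ 3.9 mA, V_DS ≈ 12 V

V_G = V_DD·R_2/(R_1+R_2) = 19×33/115 = 5.45 V. With the source grounded, V_GS = V_G = 5.45 V.
Assume saturation: I_D = (k_n/2)(V_GS − V_t)² = (0.78/2)×(5.45 − 2.3)² = 0.39×3.15² = 3.88 mA.
V_DS = V_DD − I_D·R_D = 19 − 3.88×1.8 = 12 V.
Saturation requires V_DS ≥ V_GS − V_t = 3.15 V; 12 ≥ 3.15 ✓.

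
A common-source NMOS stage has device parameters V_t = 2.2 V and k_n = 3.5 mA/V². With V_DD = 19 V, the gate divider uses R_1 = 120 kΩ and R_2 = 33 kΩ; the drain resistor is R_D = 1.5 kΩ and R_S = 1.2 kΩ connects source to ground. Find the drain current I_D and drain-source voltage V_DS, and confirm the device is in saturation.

I_D ≈ 0.96 mA, V_DS ≈ 16 V

V_G = V_DD·R_2/(R_1+R_2) = 19×33/153 = 4.1 V.
Assume saturation: I_D = (k_n/2)(V_GS − V_t)² with V_GS = V_G − I_D·R_S = 4.1 − 1.2·I_D.
Substituting gives 2.52·I_D² − 8.97·I_D + 6.3 = 0, with roots I_D = 0.963 or 2.6 mA.
The root I_D = 2.6 mA gives V_GS = 0.982 V ≤ V_t, so take I_D = 0.963 mA.
Then V_GS = 2.94 V and V_DS = V_DD − I_D(R_D+R_S) = 19 − 0.963×2.7 = 16.4 V.
Saturation requires V_DS ≥ V_GS − V_t = 0.742 V; 16.4 ≥ 0.742 ✓.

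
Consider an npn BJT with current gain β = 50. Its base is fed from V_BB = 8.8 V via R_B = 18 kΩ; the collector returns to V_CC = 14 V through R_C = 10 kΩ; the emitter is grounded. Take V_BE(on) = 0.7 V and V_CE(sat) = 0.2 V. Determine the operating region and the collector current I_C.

saturation; I_C ≈ 1.4 mA

Assume active: I_B = (8.8 − 0.7)/18 = 0.45 mA, giving I_C = β·I_B = 22.5 mA.
But then V_CE = 14 − 22.5×10 = -211 V < V_CE(sat) = 0.2 V — impossible in the active region.
So the transistor is saturated. With V_CE = 0.2 V, I_C = (V_CC − 0.2)/R_C = 13.8/10 = 1.38 mA.
Check: β·I_B = 22.5 mA > I_C = 1.38 mA, confirming saturation.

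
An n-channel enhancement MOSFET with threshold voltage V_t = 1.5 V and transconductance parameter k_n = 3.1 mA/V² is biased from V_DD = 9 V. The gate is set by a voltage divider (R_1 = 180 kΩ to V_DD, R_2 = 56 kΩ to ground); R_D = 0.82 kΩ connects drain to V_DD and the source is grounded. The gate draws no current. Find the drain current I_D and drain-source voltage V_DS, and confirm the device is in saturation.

I_D ≈ 0.63 mA, V_DS ≈ 8.5 V

V_G = V_DD·R_2/(R_1+R_2) = 9×56/236 = 2.14 V. With the source grounded, V_GS = V_G = 2.14 V.
Assume saturation: I_D = (k_n/2)(V_GS − V_t)² = (3.1/2)×(2.14 − 1.5)² = 1.55×0.636² = 0.626 mA.
V_DS = V_DD − I_D·R_D = 9 − 0.626×0.82 = 8.49 V.
Saturation requires V_DS ≥ V_GS − V_t = 0.636 V; 8.49 ≥ 0.636 ✓.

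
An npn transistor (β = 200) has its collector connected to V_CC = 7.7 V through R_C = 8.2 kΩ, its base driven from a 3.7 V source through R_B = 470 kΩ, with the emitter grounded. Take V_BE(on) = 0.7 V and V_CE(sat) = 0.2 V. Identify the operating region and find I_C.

saturation; I_C ≈ 0.91 mA

Assume active: I_B = (3.7 − 0.7)/470 = 0.00638 mA, giving I_C = β·I_B = 1.28 mA.
But then V_CE = 7.7 − 1.28×8.2 = -2.77 V < V_CE(sat) = 0.2 V — impossible in the active region.
So the transistor is saturated. With V_CE = 0.2 V, I_C = (V_CC − 0.2)/R_C = 7.5/8.2 = 0.915 mA.
Check: β·I_B = 1.28 mA > I_C = 0.915 mA, confirming saturation.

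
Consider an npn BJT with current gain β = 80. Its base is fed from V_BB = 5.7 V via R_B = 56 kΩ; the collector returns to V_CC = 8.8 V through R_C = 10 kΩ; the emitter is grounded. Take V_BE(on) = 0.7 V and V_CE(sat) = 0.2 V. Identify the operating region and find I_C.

saturation; I_C ≈ 0.86 mA

Assume active: I_B = (5.7 − 0.7)/56 = 0.0893 mA, giving I_C = β·I_B = 7.14 mA.
But then V_CE = 8.8 − 7.14×10 = -62.6 V < V_CE(sat) = 0.2 V — impossible in the active region.
So the transistor is saturated. With V_CE = 0.2 V, I_C = (V_CC − 0.2)/R_C = 8.6/10 = 0.86 mA.
Check: β·I_B = 7.14 mA > I_C = 0.86 mA, confirming saturation.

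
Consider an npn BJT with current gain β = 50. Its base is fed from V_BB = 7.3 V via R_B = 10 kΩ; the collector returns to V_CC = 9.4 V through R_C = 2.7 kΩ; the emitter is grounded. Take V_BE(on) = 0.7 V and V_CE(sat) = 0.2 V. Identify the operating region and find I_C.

Assume active: I_B = (7.3 − 0.7)/10 = 0.66 mA, giving I_C = β·I_B = 33 mA.
But then V_CE = 9.4 − 33×2.7 = -79.7 V < V_CE(sat) = 0.2 V — impossible in the active region.
So the transistor is saturated. With V_CE = 0.2 V, I_C = (V_CC − 0.2)/R_C = 9.2/2.7 = 3.41 mA.
Check: β·I_B = 33 mA > I_C = 3.41 mA, confirming saturation.

saturation; I_C ≈ 3.4 mA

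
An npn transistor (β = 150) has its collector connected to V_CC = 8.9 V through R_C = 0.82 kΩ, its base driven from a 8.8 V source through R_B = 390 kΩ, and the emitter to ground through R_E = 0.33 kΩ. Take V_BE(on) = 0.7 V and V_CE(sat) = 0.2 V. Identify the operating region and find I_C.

active; I_C ≈ 2.8 mA

Assume active. Base-emitter loop: I_B = (V_BB − V_BE)/(R_B + (β+1)R_E) = (8.8 − 0.7)/(390 + 151×0.33) = 0.0184 mA.
I_C = β·I_B = 150×0.0184 = 2.76 mA.
V_CE = V_CC − I_C·R_C − I_E·R_E = 8.9 − 2.76×0.82 − 2.78×0.33 = 5.72 V > V_CE(sat), so the active-region assumption holds.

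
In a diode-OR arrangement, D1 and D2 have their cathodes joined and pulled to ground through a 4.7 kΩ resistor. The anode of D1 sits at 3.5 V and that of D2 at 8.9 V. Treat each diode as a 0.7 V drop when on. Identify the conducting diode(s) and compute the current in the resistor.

Only D2 conducts; I_R ≈ 1.7 mA

Assume both conduct. Then node N would need to be at both 3.5−0.7 = 2.8 V and 8.9−0.7 = 8.2 V, which is impossible.
Assume only D2 conducts: V_N = 8.9 − 0.7 = 8.2 V, so I_R = 8.2/4.7 = 1.74 mA.
Check D1: its anode-to-cathode voltage is 3.5 − 8.2 = -4.7 V < 0.7 V, so it is off. The assumption is consistent.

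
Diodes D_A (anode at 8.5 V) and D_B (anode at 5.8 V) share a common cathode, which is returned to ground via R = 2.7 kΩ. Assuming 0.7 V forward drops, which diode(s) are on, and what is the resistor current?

Only D_A conducts; I_R ≈ 2.9 mA

Assume both conduct. Then node N would need to be at both 8.5−0.7 = 7.8 V and 5.8−0.7 = 5.1 V, which is impossible.
Assume only D_A conducts: V_N = 8.5 − 0.7 = 7.8 V, so I_R = 7.8/2.7 = 2.89 mA.
Check D_B: its anode-to-cathode voltage is 5.8 − 7.8 = -2 V < 0.7 V, so it is off. The assumption is consistent.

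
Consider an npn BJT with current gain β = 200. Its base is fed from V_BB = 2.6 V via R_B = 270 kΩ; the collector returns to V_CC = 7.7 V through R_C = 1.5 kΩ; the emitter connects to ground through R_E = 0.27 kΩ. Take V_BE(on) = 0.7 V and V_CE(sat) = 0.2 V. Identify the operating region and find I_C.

Assume active. Base-emitter loop: I_B = (V_BB − V_BE)/(R_B + (β+1)R_E) = (2.6 − 0.7)/(270 + 201×0.27) = 0.00586 mA.
I_C = β·I_B = 200×0.00586 = 1.17 mA.
V_CE = V_CC − I_C·R_C − I_E·R_E = 7.7 − 1.17×1.5 − 1.18×0.27 = 5.62 V > V_CE(sat), so the active-region assumption holds.

active; I_C ≈ 1.2 mA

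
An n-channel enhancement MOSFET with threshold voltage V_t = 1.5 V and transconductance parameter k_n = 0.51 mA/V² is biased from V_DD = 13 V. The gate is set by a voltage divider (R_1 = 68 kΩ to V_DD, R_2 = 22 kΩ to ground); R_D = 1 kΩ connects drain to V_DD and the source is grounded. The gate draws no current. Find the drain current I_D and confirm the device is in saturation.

V_G = V_DD·R_2/(R_1+R_2) = 13×22/90 = 3.18 V. With the source grounded, V_GS = V_G = 3.18 V.
Assume saturation: I_D = (k_n/2)(V_GS − V_t)² = (0.51/2)×(3.18 − 1.5)² = 0.255×1.68² = 0.718 mA.
V_DS = V_DD − I_D·R_D = 13 − 0.718×1 = 12.3 V.
Saturation requires V_DS ≥ V_GS − V_t = 1.68 V; 12.3 ≥ 1.68 ✓.

I_D ≈ 0.72 mA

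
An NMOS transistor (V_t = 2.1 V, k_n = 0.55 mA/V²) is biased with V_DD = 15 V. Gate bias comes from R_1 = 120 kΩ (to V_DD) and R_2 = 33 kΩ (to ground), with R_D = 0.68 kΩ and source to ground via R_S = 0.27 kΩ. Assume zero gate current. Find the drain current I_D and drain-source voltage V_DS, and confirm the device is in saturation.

V_G = V_DD·R_2/(R_1+R_2) = 15×33/153 = 3.24 V.
Assume saturation: I_D = (k_n/2)(V_GS − V_t)² with V_GS = V_G − I_D·R_S = 3.24 − 0.27·I_D.
Substituting gives 0.02·I_D² − 1.17·I_D + 0.354 = 0, with roots I_D = 0.305 or 58 mA.
The root I_D = 58 mA gives V_GS = -12.4 V ≤ V_t, so take I_D = 0.305 mA.
Then V_GS = 3.15 V and V_DS = V_DD − I_D(R_D+R_S) = 15 − 0.305×0.95 = 14.7 V.
Saturation requires V_DS ≥ V_GS − V_t = 1.05 V; 14.7 ≥ 1.05 ✓.

I_D ≈ 0.3 mA, V_DS ≈ 15 V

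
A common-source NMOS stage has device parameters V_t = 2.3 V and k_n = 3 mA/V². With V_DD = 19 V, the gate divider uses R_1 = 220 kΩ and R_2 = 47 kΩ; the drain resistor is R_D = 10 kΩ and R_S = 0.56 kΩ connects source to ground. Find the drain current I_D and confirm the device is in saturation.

V_G = V_DD·R_2/(R_1+R_2) = 19×47/267 = 3.34 V.
Assume saturation: I_D = (k_n/2)(V_GS − V_t)² with V_GS = V_G − I_D·R_S = 3.34 − 0.56·I_D.
Substituting gives 0.47·I_D² − 2.75·I_D + 1.64 = 0, with roots I_D = 0.671 or 5.19 mA.
The root I_D = 5.19 mA gives V_GS = 0.441 V ≤ V_t, so take I_D = 0.671 mA.
Then V_GS = 2.97 V and V_DS = V_DD − I_D(R_D+R_S) = 19 − 0.671×10.6 = 11.9 V.
Saturation requires V_DS ≥ V_GS − V_t = 0.669 V; 11.9 ≥ 0.669 ✓.

I_D ≈ 0.67 mA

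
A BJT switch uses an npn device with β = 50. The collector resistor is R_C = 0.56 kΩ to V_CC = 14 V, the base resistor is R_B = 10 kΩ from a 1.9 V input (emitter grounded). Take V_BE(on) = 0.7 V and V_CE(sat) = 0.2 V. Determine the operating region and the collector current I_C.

active; I_C ≈ 6 mA

Assume active. Base-emitter loop: I_B = (V_BB − V_BE)/R_B = (1.9 − 0.7)/10 = 0.12 mA.
I_C = β·I_B = 50×0.12 = 6 mA.
V_CE = V_CC − I_C·R_C = 14 − 6×0.56 = 10.6 V > V_CE(sat), so the active-region assumption holds.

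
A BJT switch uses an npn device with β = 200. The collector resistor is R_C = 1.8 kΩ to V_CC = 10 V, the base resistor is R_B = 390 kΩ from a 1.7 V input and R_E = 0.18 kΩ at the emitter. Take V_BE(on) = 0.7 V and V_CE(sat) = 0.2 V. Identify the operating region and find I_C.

active; I_C ≈ 0.47 mA

Assume active. Base-emitter loop: I_B = (V_BB − V_BE)/(R_B + (β+1)R_E) = (1.7 − 0.7)/(390 + 201×0.18) = 0.00235 mA.
I_C = β·I_B = 200×0.00235 = 0.469 mA.
V_CE = V_CC − I_C·R_C − I_E·R_E = 10 − 0.469×1.8 − 0.472×0.18 = 9.07 V > V_CE(sat), so the active-region assumption holds.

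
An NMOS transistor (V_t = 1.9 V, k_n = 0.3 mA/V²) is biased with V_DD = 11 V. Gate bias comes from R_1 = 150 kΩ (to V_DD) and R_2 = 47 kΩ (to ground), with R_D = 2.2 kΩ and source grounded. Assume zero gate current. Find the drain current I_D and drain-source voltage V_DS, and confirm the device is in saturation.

I_D ≈ 0.079 mA, V_DS ≈ 11 V

V_G = V_DD·R_2/(R_1+R_2) = 11×47/197 = 2.62 V. With the source grounded, V_GS = V_G = 2.62 V.
Assume saturation: I_D = (k_n/2)(V_GS − V_t)² = (0.3/2)×(2.62 − 1.9)² = 0.15×0.724² = 0.0787 mA.
V_DS = V_DD − I_D·R_D = 11 − 0.0787×2.2 = 10.8 V.
Saturation requires V_DS ≥ V_GS − V_t = 0.724 V; 10.8 ≥ 0.724 ✓.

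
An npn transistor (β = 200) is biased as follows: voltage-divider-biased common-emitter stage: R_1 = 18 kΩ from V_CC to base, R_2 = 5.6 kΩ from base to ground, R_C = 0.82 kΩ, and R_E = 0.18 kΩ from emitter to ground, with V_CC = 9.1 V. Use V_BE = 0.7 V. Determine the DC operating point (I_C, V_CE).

I_C ≈ 7.2 mA, V_CE ≈ 1.9 V

Thevenize the base divider: V_Th = V_CC·R_2/(R_1+R_2) = 9.1×5.6/23.6 = 2.16 V, R_Th = R_1‖R_2 = 4.27 kΩ.
Base-emitter loop: V_Th = I_B·R_Th + V_BE + (β+1)I_B·R_E, so I_B = (2.16 − 0.7) / (4.27 + 201×0.18) = 0.0361 mA.
I_C = β·I_B = 200×0.0361 = 7.22 mA, and I_E = (β+1)I_B = 7.25 mA.
V_CE = V_CC − I_C·R_C − I_E·R_E = 9.1 − 7.22×0.82 − 7.25×0.18 = 1.88 V.
V_CE = 1.88 V > 0.2 V confirms active-region operation.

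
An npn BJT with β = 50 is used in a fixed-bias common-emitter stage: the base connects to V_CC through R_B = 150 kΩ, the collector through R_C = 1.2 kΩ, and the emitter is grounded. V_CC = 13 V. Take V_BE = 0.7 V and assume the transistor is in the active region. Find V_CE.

Base loop: V_CC = I_B·R_B + V_BE, so I_B = (13 − 0.7)/150 kΩ = 0.082 mA.
In the active region I_C = β·I_B = 50 × 0.082 = 4.1 mA.
Collector loop: V_CE = V_CC − I_C·R_C = 13 − 4.1×1.2 = 8.08 V.
Since V_CE = 8.08 V > V_CE(sat) ≈ 0.2 V, the transistor is in the active region as assumed.

V_CE ≈ 8.1 V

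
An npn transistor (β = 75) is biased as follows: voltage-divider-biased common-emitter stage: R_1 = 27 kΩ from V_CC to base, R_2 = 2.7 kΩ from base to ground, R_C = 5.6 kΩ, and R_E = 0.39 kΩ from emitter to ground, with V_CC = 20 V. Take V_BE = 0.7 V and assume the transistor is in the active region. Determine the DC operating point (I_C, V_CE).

I_C ≈ 2.6 mA, V_CE ≈ 4.3 V

Thevenize the base divider: V_Th = V_CC·R_2/(R_1+R_2) = 20×2.7/29.7 = 1.82 V, R_Th = R_1‖R_2 = 2.45 kΩ.
Base-emitter loop: V_Th = I_B·R_Th + V_BE + (β+1)I_B·R_E, so I_B = (1.82 − 0.7) / (2.45 + 76×0.39) = 0.0348 mA.
I_C = β·I_B = 75×0.0348 = 2.61 mA, and I_E = (β+1)I_B = 2.65 mA.
V_CE = V_CC − I_C·R_C − I_E·R_E = 20 − 2.61×5.6 − 2.65×0.39 = 4.33 V.
V_CE = 4.33 V > 0.2 V confirms active-region operation.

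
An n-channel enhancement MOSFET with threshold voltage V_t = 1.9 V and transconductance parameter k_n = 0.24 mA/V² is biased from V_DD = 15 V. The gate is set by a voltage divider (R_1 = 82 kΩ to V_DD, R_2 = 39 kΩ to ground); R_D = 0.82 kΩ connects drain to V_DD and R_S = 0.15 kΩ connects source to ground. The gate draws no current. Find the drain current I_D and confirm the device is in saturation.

I_D ≈ 0.94 mA

V_G = V_DD·R_2/(R_1+R_2) = 15×39/121 = 4.83 V.
Assume saturation: I_D = (k_n/2)(V_GS − V_t)² with V_GS = V_G − I_D·R_S = 4.83 − 0.15·I_D.
Substituting gives 0.0027·I_D² − 1.11·I_D + 1.03 = 0, with roots I_D = 0.937 or 409 mA.
The root I_D = 409 mA gives V_GS = -56.4 V ≤ V_t, so take I_D = 0.937 mA.
Then V_GS = 4.69 V and V_DS = V_DD − I_D(R_D+R_S) = 15 − 0.937×0.97 = 14.1 V.
Saturation requires V_DS ≥ V_GS − V_t = 2.79 V; 14.1 ≥ 2.79 ✓.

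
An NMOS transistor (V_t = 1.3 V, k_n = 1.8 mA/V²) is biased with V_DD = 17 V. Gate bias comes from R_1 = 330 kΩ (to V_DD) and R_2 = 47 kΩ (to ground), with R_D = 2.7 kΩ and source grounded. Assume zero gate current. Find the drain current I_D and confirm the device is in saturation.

V_G = V_DD·R_2/(R_1+R_2) = 17×47/377 = 2.12 V. With the source grounded, V_GS = V_G = 2.12 V.
Assume saturation: I_D = (k_n/2)(V_GS − V_t)² = (1.8/2)×(2.12 − 1.3)² = 0.9×0.819² = 0.604 mA.
V_DS = V_DD − I_D·R_D = 17 − 0.604×2.7 = 15.4 V.
Saturation requires V_DS ≥ V_GS − V_t = 0.819 V; 15.4 ≥ 0.819 ✓.

I_D ≈ 0.6 mA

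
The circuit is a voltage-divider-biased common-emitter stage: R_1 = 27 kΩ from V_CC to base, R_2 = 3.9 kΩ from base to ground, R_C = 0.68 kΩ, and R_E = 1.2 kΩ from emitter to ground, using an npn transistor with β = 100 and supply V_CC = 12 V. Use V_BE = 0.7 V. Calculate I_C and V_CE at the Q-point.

I_C ≈ 0.65 mA, V_CE ≈ 11 V

Thevenize the base divider: V_Th = V_CC·R_2/(R_1+R_2) = 12×3.9/30.9 = 1.51 V, R_Th = R_1‖R_2 = 3.41 kΩ.
Base-emitter loop: V_Th = I_B·R_Th + V_BE + (β+1)I_B·R_E, so I_B = (1.51 − 0.7) / (3.41 + 101×1.2) = 0.00654 mA.
I_C = β·I_B = 100×0.00654 = 0.654 mA, and I_E = (β+1)I_B = 0.66 mA.
V_CE = V_CC − I_C·R_C − I_E·R_E = 12 − 0.654×0.68 − 0.66×1.2 = 10.8 V.
V_CE = 10.8 V > 0.2 V confirms active-region operation.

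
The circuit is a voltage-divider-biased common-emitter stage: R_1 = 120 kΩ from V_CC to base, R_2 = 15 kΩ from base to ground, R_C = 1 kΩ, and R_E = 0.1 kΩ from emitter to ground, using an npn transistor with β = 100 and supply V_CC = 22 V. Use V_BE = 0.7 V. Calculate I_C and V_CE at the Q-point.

Thevenize the base divider: V_Th = V_CC·R_2/(R_1+R_2) = 22×15/135 = 2.44 V, R_Th = R_1‖R_2 = 13.3 kΩ.
Base-emitter loop: V_Th = I_B·R_Th + V_BE + (β+1)I_B·R_E, so I_B = (2.44 − 0.7) / (13.3 + 101×0.1) = 0.0744 mA.
I_C = β·I_B = 100×0.0744 = 7.44 mA, and I_E = (β+1)I_B = 7.52 mA.
V_CE = V_CC − I_C·R_C − I_E·R_E = 22 − 7.44×1 − 7.52×0.1 = 13.8 V.
V_CE = 13.8 V > 0.2 V confirms active-region operation.

I_C ≈ 7.4 mA, V_CE ≈ 14 V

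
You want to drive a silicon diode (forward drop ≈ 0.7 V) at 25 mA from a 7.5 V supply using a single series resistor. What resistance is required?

R ≈ 0.27 kΩ

The resistor drops V_S − V_D = 7.5 − 0.7 = 6.8 V at 25 mA.
R = 6.8 V / 25 mA = 0.272 kΩ.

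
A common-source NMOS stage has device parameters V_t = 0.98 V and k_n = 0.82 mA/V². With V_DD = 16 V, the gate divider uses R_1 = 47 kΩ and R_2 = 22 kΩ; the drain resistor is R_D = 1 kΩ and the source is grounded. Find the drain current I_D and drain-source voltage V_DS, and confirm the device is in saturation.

V_G = V_DD·R_2/(R_1+R_2) = 16×22/69 = 5.1 V. With the source grounded, V_GS = V_G = 5.1 V.
Assume saturation: I_D = (k_n/2)(V_GS − V_t)² = (0.82/2)×(5.1 − 0.98)² = 0.41×4.12² = 6.96 mA.
V_DS = V_DD − I_D·R_D = 16 − 6.96×1 = 9.04 V.
Saturation requires V_DS ≥ V_GS − V_t = 4.12 V; 9.04 ≥ 4.12 ✓.

I_D ≈ 7 mA, V_DS ≈ 9 V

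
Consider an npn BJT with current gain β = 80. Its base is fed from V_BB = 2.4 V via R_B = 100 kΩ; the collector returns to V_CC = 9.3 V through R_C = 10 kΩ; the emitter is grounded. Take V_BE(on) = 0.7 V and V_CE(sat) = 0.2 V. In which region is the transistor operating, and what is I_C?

Assume active: I_B = (2.4 − 0.7)/100 = 0.017 mA, giving I_C = β·I_B = 1.36 mA.
But then V_CE = 9.3 − 1.36×10 = -4.3 V < V_CE(sat) = 0.2 V — impossible in the active region.
So the transistor is saturated. With V_CE = 0.2 V, I_C = (V_CC − 0.2)/R_C = 9.1/10 = 0.91 mA.
Check: β·I_B = 1.36 mA > I_C = 0.91 mA, confirming saturation.

saturation; I_C ≈ 0.91 mA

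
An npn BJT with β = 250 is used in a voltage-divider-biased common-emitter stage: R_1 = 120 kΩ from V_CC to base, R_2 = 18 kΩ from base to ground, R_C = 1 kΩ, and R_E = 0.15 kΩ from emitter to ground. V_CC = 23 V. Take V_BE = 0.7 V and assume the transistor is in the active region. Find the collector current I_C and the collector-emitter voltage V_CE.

I_C ≈ 11 mA, V_CE ≈ 11 V

Thevenize the base divider: V_Th = V_CC·R_2/(R_1+R_2) = 23×18/138 = 3 V, R_Th = R_1‖R_2 = 15.7 kΩ.
Base-emitter loop: V_Th = I_B·R_Th + V_BE + (β+1)I_B·R_E, so I_B = (3 − 0.7) / (15.7 + 251×0.15) = 0.0432 mA.
I_C = β·I_B = 250×0.0432 = 10.8 mA, and I_E = (β+1)I_B = 10.8 mA.
V_CE = V_CC − I_C·R_C − I_E·R_E = 23 − 10.8×1 − 10.8×0.15 = 10.6 V.
V_CE = 10.6 V > 0.2 V confirms active-region operation.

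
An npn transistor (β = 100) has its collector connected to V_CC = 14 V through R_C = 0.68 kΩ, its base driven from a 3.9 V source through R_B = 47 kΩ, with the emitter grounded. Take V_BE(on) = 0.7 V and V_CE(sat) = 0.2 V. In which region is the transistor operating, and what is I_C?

Assume active. Base-emitter loop: I_B = (V_BB − V_BE)/R_B = (3.9 − 0.7)/47 = 0.0681 mA.
I_C = β·I_B = 100×0.0681 = 6.81 mA.
V_CE = V_CC − I_C·R_C = 14 − 6.81×0.68 = 9.37 V > V_CE(sat), so the active-region assumption holds.

active; I_C ≈ 6.8 mA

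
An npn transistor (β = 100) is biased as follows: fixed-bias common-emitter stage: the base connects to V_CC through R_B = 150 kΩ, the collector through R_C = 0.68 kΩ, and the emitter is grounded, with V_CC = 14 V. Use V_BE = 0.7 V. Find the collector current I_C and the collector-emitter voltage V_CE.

Base loop: V_CC = I_B·R_B + V_BE, so I_B = (14 − 0.7)/150 kΩ = 0.0887 mA.
In the active region I_C = β·I_B = 100 × 0.0887 = 8.87 mA.
Collector loop: V_CE = V_CC − I_C·R_C = 14 − 8.87×0.68 = 7.97 V.
Since V_CE = 7.97 V > V_CE(sat) ≈ 0.2 V, the transistor is in the active region as assumed.

I_C ≈ 8.9 mA, V_CE ≈ 8 V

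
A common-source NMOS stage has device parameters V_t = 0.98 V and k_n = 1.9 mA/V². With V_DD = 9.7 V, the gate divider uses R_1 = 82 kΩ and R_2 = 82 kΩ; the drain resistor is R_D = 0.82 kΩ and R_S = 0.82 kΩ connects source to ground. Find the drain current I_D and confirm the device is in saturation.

I_D ≈ 2.7 mA

V_G = V_DD·R_2/(R_1+R_2) = 9.7×82/164 = 4.85 V.
Assume saturation: I_D = (k_n/2)(V_GS − V_t)² with V_GS = V_G − I_D·R_S = 4.85 − 0.82·I_D.
Substituting gives 0.639·I_D² − 7.03·I_D + 14.2 = 0, with roots I_D = 2.67 or 8.33 mA.
The root I_D = 8.33 mA gives V_GS = -1.98 V ≤ V_t, so take I_D = 2.67 mA.
Then V_GS = 2.66 V and V_DS = V_DD − I_D(R_D+R_S) = 9.7 − 2.67×1.64 = 5.32 V.
Saturation requires V_DS ≥ V_GS − V_t = 1.68 V; 5.32 ≥ 1.68 ✓.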